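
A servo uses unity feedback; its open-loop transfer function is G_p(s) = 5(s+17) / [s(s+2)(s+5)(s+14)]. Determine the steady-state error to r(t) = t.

One free integrator in G_p(s): this is a type 1 system.
K_v = lim_{s→0} s·G_p(s) = 5·17 / (2·5·14) = 17/28.
e_ss = 1/K_v = 1/(17/28) = 28/17.

28/17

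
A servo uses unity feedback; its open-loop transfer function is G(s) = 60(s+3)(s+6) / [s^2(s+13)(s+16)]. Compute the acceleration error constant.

System type = 2 (two poles at s=0).
K_a = lim_{s→0} s^2·G(s) = 60·3·6 / (13·16) = 135/26.

135/26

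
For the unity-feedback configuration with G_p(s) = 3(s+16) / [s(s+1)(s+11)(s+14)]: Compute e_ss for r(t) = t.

77/24

System type = 1 (one pole at s=0).
K_v = lim_{s→0} s·G_p(s) = 3·16 / (1·11·14) = 24/77.
e_ss = 1/K_v = 1/(24/77) = 77/24.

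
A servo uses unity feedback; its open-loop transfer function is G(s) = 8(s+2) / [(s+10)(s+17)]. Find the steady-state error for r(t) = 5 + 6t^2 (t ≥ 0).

No free integrators in G(s): this is a type 0 system. By superposition:
  • 5: e_ss = 5/(1+K_p) with K_p=8/85 → 425/93.
  • 6t^2: a type-0 system cannot track it, e_ss → ∞.
The unbounded component dominates.

infinity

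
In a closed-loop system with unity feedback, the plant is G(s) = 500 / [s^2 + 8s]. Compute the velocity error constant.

62.5

Factoring s from the denominator leaves a polynomial with constant term 8, so the system is type 1.
K_v = lim_{s→0} s·G(s) = 500 / 8 = 62.5.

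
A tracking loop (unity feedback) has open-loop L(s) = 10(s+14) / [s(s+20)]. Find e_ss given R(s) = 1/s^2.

The open loop has one pole at the origin → type 1 system.
K_v = lim_{s→0} s·L(s) = 10·14 / (20) = 7.
e_ss = 1/K_v = 1/7.

1/7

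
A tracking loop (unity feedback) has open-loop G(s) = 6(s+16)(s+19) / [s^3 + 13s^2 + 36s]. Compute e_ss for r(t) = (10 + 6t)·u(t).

The denominator has no term below 36s — 1 pole at s=0, type 1. By superposition:
  • 10: tracked with zero error.
  • 6t: e_ss = 6/K_v with K_v=152/3 → 9/76.
Total e_ss = 9/76.

9/76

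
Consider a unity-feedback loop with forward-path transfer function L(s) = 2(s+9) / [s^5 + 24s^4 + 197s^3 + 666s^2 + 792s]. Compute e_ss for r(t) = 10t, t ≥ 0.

440

The denominator has no term below 792s — 1 pole at s=0, type 1.
K_v = lim_{s→0} s·L(s) = 2·9 / 792 = 1/44.
e_ss = 10/K_v = 10/(1/44) = 440.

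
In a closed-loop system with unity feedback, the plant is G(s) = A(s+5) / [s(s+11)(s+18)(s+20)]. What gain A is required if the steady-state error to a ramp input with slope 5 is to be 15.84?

System type = 1 (one pole at s=0).
K_v = lim_{s→0} s·G(s) = A·5 / (11·18·20) = (1/792)·A.
e_ss = 5/K_v = 15.84 ⇒ K_v = 125/396 ⇒ A = (125/396)/(1/792) = 250.

250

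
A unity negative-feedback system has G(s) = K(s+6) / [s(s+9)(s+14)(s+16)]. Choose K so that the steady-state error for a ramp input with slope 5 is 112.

15

System type = 1 (one pole at s=0).
K_v = lim_{s→0} s·G(s) = K·6 / (9·14·16) = (1/336)·K.
e_ss = 5/K_v = 112 ⇒ K_v = 5/112 ⇒ K = (5/112)/(1/336) = 15.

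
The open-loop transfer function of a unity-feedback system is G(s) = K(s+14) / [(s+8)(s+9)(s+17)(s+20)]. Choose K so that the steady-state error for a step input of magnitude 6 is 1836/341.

No free integrators in G(s): this is a type 0 system.
K_p = lim_{s→0} G(s) = K·14 / (8·9·17·20) = (7/12240)·K.
e_ss = 6/(1 + K_p) = 1836/341 ⇒ 1 + (7/12240)·K = 341/306 ⇒ K = 200.

200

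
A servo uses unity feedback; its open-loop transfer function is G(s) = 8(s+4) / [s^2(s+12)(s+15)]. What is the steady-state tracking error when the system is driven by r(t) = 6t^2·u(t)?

The open loop has two poles at the origin → type 2 system.
K_a = lim_{s→0} s^2·G(s) = 8·4 / (12·15) = 8/45.
r(t) = 6t^2 gives R(s) = 12/s^3.
e_ss = 12/K_a = 12/(8/45) = 67.5.

67.5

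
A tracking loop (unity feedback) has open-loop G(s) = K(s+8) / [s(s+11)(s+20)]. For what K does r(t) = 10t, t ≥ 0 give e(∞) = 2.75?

One free integrator in G(s): this is a type 1 system.
K_v = lim_{s→0} s·G(s) = K·8 / (11·20) = (2/55)·K.
e_ss = 10/K_v = 2.75 ⇒ K_v = 40/11 ⇒ K = (40/11)/(2/55) = 100.

100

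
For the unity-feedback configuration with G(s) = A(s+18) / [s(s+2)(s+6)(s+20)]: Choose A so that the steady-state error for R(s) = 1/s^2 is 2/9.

One free integrator in G(s): this is a type 1 system.
K_v = lim_{s→0} s·G(s) = A·18 / (2·6·20) = 0.075·A.
e_ss = 1/K_v = 2/9 ⇒ K_v = 4.5 ⇒ A = 4.5/0.075 = 60.

60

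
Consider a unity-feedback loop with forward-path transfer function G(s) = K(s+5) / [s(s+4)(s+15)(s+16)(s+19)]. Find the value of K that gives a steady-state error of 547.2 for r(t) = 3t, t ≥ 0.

G(s) has one factor of s in the denominator, so the system is type 1.
K_v = lim_{s→0} s·G(s) = K·5 / (4·15·16·19) = (1/3648)·K.
e_ss = 3/K_v = 547.2 ⇒ K_v = 5/912 ⇒ K = (5/912)/(1/3648) = 20.

20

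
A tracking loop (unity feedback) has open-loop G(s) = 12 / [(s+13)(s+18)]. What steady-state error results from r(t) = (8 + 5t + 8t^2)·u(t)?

System type = 0 (no poles at s=0). Taking each input component in turn:
  • 8: e_ss = 8/(1+K_p) with K_p=2/39 → 312/41.
  • 5t: a type-0 system cannot track it, e_ss → ∞.
  • 8t^2: a type-0 system cannot track it, e_ss → ∞.
The unbounded component dominates.

infinity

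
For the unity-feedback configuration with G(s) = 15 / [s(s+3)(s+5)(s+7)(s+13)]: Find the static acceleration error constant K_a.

0

G(s) has one factor of s in the denominator, so the system is type 1.
K_a = lim_{s→0} s^2·G(s) = 0 (the extra factor of s kills the finite limit).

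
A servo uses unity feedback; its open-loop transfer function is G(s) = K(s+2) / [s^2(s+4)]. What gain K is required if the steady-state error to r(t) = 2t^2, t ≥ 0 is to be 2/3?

Two free integrators in G(s): this is a type 2 system.
K_a = lim_{s→0} s^2·G(s) = K·2 / (4) = 0.5·K.
e_ss = 4/K_a = 2/3 ⇒ K_a = 6 ⇒ K = 6/0.5 = 12.

12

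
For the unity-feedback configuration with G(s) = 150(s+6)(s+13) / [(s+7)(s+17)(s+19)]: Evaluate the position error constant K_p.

11700/2261

G(s) has no factors of s in the denominator, so the system is type 0.
K_p = lim_{s→0} G(s) = 150·6·13 / (7·17·19) = 11700/2261.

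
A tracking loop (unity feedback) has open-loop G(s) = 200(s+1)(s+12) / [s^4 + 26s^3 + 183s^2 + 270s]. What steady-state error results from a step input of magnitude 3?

Lowest-order denominator term is 270s, so the open loop has 1 pole at the origin → type 1 system.
K_p = ∞ for a type-1 system; e_ss to a step is zero.

0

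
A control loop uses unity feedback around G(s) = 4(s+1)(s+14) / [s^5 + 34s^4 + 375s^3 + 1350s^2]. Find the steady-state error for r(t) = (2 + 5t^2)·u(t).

3375/14

Factoring s^2 from the denominator leaves a polynomial with constant term 1350, so the system is type 2. Treating each term separately:
  • 2: tracked with zero error.
  • 5t^2: e_ss = 10/K_a with K_a=28/675 → 3375/14.
Total e_ss = 3375/14.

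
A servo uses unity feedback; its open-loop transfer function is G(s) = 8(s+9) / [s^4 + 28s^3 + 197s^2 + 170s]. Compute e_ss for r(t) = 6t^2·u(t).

Lowest-order denominator term is 170s, so the open loop has 1 pole at the origin → type 1 system.
For a type-1 system K_a = 0, so e_ss to a parabolic input is unbounded.

infinity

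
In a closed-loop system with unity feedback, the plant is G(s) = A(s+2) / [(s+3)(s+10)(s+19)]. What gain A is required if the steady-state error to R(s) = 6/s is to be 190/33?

System type = 0 (no poles at s=0).
K_p = lim_{s→0} G(s) = A·2 / (3·10·19) = (1/285)·A.
e_ss = 6/(1 + K_p) = 190/33 ⇒ 1 + (1/285)·A = 99/95 ⇒ A = 12.

12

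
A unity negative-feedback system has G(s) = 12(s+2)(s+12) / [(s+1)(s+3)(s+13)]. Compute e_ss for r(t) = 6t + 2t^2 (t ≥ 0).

infinity

The open loop has no poles at the origin → type 0 system. By superposition:
  • 6t: a type-0 system cannot track it, e_ss → ∞.
  • 2t^2: a type-0 system cannot track it, e_ss → ∞.
The unbounded component dominates.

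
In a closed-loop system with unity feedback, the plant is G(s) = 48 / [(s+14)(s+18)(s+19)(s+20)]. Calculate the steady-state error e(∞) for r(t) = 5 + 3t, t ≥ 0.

infinity

System type = 0 (no poles at s=0). Taking each input component in turn:
  • 5: e_ss = 5/(1+K_p) with K_p=1/1995 → 9975/1996.
  • 3t: a type-0 system cannot track it, e_ss → ∞.
The unbounded component dominates.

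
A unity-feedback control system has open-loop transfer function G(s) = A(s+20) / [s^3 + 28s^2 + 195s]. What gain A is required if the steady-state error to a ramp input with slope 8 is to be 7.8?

Factoring s from the denominator leaves a polynomial with constant term 195, so the system is type 1.
K_v = lim_{s→0} s·G(s) = A·20 / 195 = (4/39)·A.
e_ss = 8/K_v = 7.8 ⇒ K_v = 40/39 ⇒ A = (40/39)/(4/39) = 10.

10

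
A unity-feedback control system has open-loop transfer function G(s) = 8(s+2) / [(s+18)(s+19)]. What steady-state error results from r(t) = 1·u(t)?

No free integrators in G(s): this is a type 0 system.
K_p = lim_{s→0} G(s) = 8·2 / (18·19) = 8/171.
e_ss = 1/(1 + K_p) = 1/(179/171) = 171/179.

171/179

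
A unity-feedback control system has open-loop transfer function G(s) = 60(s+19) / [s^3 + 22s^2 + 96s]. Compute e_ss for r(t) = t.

Lowest-order denominator term is 96s, so the open loop has 1 pole at the origin → type 1 system.
K_v = lim_{s→0} s·G(s) = 60·19 / 96 = 11.875.
e_ss = 1/K_v = 1/11.875 = 8/95.

8/95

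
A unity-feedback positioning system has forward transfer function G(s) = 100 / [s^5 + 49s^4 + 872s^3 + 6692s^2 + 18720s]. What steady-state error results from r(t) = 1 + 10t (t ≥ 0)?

1872

The denominator has no term below 18720s — 1 pole at s=0, type 1. Taking each input component in turn:
  • 1: tracked with zero error.
  • 10t: e_ss = 10/K_v with K_v=5/936 → 1872.
Total e_ss = 1872.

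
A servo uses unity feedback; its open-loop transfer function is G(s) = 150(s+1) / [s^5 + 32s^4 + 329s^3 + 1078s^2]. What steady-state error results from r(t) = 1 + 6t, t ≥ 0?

Lowest-order denominator term is 1078s^2, so the open loop has 2 poles at the origin → type 2 system. By superposition:
  • 1: tracked with zero error.
  • 6t: tracked with zero error.
Total e_ss = 0.

0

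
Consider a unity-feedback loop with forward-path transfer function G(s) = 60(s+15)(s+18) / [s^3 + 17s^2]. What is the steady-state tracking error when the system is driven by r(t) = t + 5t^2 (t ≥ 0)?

Lowest-order denominator term is 17s^2, so the open loop has 2 poles at the origin → type 2 system. Treating each term separately:
  • t: tracked with zero error.
  • 5t^2: e_ss = 10/K_a with K_a=16200/17 → 17/1620.
Total e_ss = 17/1620.

17/1620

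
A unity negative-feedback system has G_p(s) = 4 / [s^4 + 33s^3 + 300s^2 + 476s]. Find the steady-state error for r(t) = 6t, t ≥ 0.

Factoring s from the denominator leaves a polynomial with constant term 476, so the system is type 1.
K_v = lim_{s→0} s·G_p(s) = 4 / 476 = 1/119.
e_ss = 6/K_v = 6/(1/119) = 714.

714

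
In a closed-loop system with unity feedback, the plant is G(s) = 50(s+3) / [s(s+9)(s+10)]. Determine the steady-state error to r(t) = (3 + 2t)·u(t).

1.2

G(s) has one factor of s in the denominator, so the system is type 1. Taking each input component in turn:
  • 3: tracked with zero error.
  • 2t: e_ss = 2/K_v with K_v=5/3 → 1.2.
Total e_ss = 1.2.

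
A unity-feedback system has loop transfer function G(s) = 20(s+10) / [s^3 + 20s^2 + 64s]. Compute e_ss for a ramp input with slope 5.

Lowest-order denominator term is 64s, so the open loop has 1 pole at the origin → type 1 system.
K_v = lim_{s→0} s·G(s) = 20·10 / 64 = 3.125.
e_ss = 5/K_v = 5/3.125 = 1.6.

1.6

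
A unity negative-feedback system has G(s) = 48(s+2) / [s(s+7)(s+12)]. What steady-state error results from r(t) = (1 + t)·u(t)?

0.875

The open loop has one pole at the origin → type 1 system. Taking each input component in turn:
  • 1: tracked with zero error.
  • t: e_ss = 1/K_v with K_v=8/7 → 0.875.
Total e_ss = 0.875.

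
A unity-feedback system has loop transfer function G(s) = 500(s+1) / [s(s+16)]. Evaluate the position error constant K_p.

K_p = lim_{s→0} G(s); with 1 pole at the origin the limit diverges, so K_p = ∞.

infinity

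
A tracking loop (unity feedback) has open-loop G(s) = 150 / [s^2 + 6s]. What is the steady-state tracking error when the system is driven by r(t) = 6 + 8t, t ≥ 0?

Factoring s from the denominator leaves a polynomial with constant term 6, so the system is type 1. By superposition:
  • 6: tracked with zero error.
  • 8t: e_ss = 8/K_v with K_v=25 → 0.32.
Total e_ss = 0.32.

0.32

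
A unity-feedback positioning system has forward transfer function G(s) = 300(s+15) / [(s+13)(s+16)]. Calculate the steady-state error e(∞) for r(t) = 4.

208/1177

System type = 0 (no poles at s=0).
K_p = lim_{s→0} G(s) = 300·15 / (13·16) = 1125/52.
e_ss = 4/(1 + K_p) = 4/(1177/52) = 208/1177.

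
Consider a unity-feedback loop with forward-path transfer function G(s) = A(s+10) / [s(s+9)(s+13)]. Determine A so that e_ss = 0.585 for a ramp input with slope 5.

One free integrator in G(s): this is a type 1 system.
K_v = lim_{s→0} s·G(s) = A·10 / (9·13) = (10/117)·A.
e_ss = 5/K_v = 0.585 ⇒ K_v = 1000/117 ⇒ A = (1000/117)/(10/117) = 100.

100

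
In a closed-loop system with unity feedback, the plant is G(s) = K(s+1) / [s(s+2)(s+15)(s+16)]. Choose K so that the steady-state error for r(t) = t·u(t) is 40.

One free integrator in G(s): this is a type 1 system.
K_v = lim_{s→0} s·G(s) = K·1 / (2·15·16) = (1/480)·K.
e_ss = 1/K_v = 40 ⇒ K_v = 0.025 ⇒ K = 0.025/(1/480) = 12.

12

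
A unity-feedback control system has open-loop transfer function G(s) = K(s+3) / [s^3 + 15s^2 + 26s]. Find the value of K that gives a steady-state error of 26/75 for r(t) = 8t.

200

Factoring s from the denominator leaves a polynomial with constant term 26, so the system is type 1.
K_v = lim_{s→0} s·G(s) = K·3 / 26 = (3/26)·K.
e_ss = 8/K_v = 26/75 ⇒ K_v = 300/13 ⇒ K = (300/13)/(3/26) = 200.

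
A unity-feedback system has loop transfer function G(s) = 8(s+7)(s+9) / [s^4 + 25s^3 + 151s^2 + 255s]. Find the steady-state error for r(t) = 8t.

The denominator has no term below 255s — 1 pole at s=0, type 1.
K_v = lim_{s→0} s·G(s) = 8·7·9 / 255 = 168/85.
e_ss = 8/K_v = 8/(168/85) = 85/21.

85/21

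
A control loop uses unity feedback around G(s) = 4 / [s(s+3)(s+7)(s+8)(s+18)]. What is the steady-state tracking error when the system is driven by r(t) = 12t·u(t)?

System type = 1 (one pole at s=0).
K_v = lim_{s→0} s·G(s) = 4 / (3·7·8·18) = 1/756.
e_ss = 12/K_v = 12/(1/756) = 9072.

9072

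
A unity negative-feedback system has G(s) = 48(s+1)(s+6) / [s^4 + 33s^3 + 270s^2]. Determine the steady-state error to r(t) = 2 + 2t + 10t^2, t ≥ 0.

Lowest-order denominator term is 270s^2, so the open loop has 2 poles at the origin → type 2 system. Treating each term separately:
  • 2: tracked with zero error.
  • 2t: tracked with zero error.
  • 10t^2: e_ss = 20/K_a with K_a=16/15 → 18.75.
Total e_ss = 18.75.

18.75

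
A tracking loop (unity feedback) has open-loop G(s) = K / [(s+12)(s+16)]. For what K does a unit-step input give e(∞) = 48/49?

System type = 0 (no poles at s=0).
K_p = lim_{s→0} G(s) = K / (12·16) = (1/192)·K.
e_ss = 1/(1 + K_p) = 48/49 ⇒ 1 + (1/192)·K = 49/48 ⇒ K = 4.

4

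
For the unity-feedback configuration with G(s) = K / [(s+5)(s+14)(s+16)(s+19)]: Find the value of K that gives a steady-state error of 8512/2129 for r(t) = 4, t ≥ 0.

10

No free integrators in G(s): this is a type 0 system.
K_p = lim_{s→0} G(s) = K / (5·14·16·19) = (1/21280)·K.
e_ss = 4/(1 + K_p) = 8512/2129 ⇒ 1 + (1/21280)·K = 2129/2128 ⇒ K = 10.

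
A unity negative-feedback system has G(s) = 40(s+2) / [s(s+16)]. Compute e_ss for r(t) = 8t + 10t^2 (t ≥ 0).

One free integrator in G(s): this is a type 1 system. Treating each term separately:
  • 8t: e_ss = 8/K_v with K_v=5 → 1.6.
  • 10t^2: a type-1 system cannot track it, e_ss → ∞.
The unbounded component dominates.

infinity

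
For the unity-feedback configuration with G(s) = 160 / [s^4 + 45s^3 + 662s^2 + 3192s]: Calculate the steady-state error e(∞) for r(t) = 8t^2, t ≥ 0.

Lowest-order denominator term is 3192s, so the open loop has 1 pole at the origin → type 1 system.
For a type-1 system K_a = 0, so e_ss to a parabolic input is unbounded.

infinity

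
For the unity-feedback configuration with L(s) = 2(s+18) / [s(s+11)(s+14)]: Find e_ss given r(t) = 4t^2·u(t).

infinity

One free integrator in L(s): this is a type 1 system.
K_a = lim_{s→0} s^2·L(s) = 0; the steady-state error to this parabolic input grows without bound.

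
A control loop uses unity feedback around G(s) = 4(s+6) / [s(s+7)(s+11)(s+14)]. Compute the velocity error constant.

12/539

The open loop has one pole at the origin → type 1 system.
K_v = lim_{s→0} s·G(s) = 4·6 / (7·11·14) = 12/539.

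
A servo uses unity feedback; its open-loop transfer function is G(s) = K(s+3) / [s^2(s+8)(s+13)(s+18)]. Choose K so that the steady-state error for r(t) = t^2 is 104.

12

The open loop has two poles at the origin → type 2 system.
K_a = lim_{s→0} s^2·G(s) = K·3 / (8·13·18) = (1/624)·K.
e_ss = 2/K_a = 104 ⇒ K_a = 1/52 ⇒ K = (1/52)/(1/624) = 12.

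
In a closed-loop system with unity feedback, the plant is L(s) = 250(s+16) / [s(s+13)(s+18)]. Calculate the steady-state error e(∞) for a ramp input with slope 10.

L(s) has one factor of s in the denominator, so the system is type 1.
K_v = lim_{s→0} s·L(s) = 250·16 / (13·18) = 2000/117.
e_ss = 10/K_v = 10/(2000/117) = 0.585.

0.585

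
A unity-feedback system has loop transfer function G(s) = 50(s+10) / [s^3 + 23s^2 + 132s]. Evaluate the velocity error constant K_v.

Factoring s from the denominator leaves a polynomial with constant term 132, so the system is type 1.
K_v = lim_{s→0} s·G(s) = 50·10 / 132 = 125/33.

125/33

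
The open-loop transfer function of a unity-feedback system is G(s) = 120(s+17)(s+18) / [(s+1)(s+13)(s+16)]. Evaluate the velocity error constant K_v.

System type = 0 (no poles at s=0).
K_v = lim_{s→0} s·G(s) = 0 (the extra factor of s kills the finite limit).

0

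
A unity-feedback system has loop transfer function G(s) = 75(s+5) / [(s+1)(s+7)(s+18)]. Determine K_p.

125/42

System type = 0 (no poles at s=0).
K_p = lim_{s→0} G(s) = 75·5 / (1·7·18) = 125/42.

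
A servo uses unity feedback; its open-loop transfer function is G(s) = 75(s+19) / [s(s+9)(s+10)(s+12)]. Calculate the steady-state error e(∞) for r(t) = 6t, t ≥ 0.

One free integrator in G(s): this is a type 1 system.
K_v = lim_{s→0} s·G(s) = 75·19 / (9·10·12) = 95/72.
e_ss = 6/K_v = 6/(95/72) = 432/95.

432/95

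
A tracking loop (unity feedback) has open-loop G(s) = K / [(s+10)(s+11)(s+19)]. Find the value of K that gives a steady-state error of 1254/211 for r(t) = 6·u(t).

The open loop has no poles at the origin → type 0 system.
K_p = lim_{s→0} G(s) = K / (10·11·19) = (1/2090)·K.
e_ss = 6/(1 + K_p) = 1254/211 ⇒ 1 + (1/2090)·K = 211/209 ⇒ K = 20.

20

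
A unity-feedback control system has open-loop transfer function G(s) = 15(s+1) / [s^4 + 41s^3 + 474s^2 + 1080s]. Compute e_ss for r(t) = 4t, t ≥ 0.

288

Lowest-order denominator term is 1080s, so the open loop has 1 pole at the origin → type 1 system.
K_v = lim_{s→0} s·G(s) = 15·1 / 1080 = 1/72.
e_ss = 4/K_v = 4/(1/72) = 288.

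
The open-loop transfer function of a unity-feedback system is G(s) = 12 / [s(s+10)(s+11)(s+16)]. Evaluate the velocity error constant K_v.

3/440

The open loop has one pole at the origin → type 1 system.
K_v = lim_{s→0} s·G(s) = 12 / (10·11·16) = 3/440.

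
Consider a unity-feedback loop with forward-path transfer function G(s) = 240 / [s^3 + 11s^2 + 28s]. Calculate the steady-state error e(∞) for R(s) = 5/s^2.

7/12

The denominator has no term below 28s — 1 pole at s=0, type 1.
K_v = lim_{s→0} s·G(s) = 240 / 28 = 60/7.
e_ss = 5/K_v = 5/(60/7) = 7/12.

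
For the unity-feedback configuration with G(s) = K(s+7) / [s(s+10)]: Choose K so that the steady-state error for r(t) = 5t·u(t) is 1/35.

250

System type = 1 (one pole at s=0).
K_v = lim_{s→0} s·G(s) = K·7 / (10) = 0.7·K.
e_ss = 5/K_v = 1/35 ⇒ K_v = 175 ⇒ K = 175/0.7 = 250.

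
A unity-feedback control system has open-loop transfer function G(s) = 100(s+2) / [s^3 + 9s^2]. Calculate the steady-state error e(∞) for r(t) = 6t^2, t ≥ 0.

0.54

The denominator has no term below 9s^2 — 2 poles at s=0, type 2.
K_a = lim_{s→0} s^2·G(s) = 100·2 / 9 = 200/9.
r(t) = 6t^2 gives R(s) = 12/s^3.
e_ss = 12/K_a = 12/(200/9) = 0.54.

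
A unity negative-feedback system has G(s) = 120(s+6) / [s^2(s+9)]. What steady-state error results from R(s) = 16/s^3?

G(s) has two factors of s in the denominator, so the system is type 2.
K_a = lim_{s→0} s^2·G(s) = 120·6 / (9) = 80.
r(t) = 8t^2 gives R(s) = 16/s^3.
e_ss = 16/K_a = 16/80 = 0.2.

0.2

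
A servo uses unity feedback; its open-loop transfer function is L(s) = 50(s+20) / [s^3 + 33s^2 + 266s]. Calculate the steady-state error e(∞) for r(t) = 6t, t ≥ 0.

Lowest-order denominator term is 266s, so the open loop has 1 pole at the origin → type 1 system.
K_v = lim_{s→0} s·L(s) = 50·20 / 266 = 500/133.
e_ss = 6/K_v = 6/(500/133) = 1.596.

1.596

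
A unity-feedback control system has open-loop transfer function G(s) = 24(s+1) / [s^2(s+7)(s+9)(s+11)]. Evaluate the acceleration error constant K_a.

8/231

System type = 2 (two poles at s=0).
K_a = lim_{s→0} s^2·G(s) = 24·1 / (7·9·11) = 8/231.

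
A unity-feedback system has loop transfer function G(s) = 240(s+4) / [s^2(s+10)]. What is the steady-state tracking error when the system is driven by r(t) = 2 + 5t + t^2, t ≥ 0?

1/48

System type = 2 (two poles at s=0). Taking each input component in turn:
  • 2: tracked with zero error.
  • 5t: tracked with zero error.
  • t^2: e_ss = 2/K_a with K_a=96 → 1/48.
Total e_ss = 1/48.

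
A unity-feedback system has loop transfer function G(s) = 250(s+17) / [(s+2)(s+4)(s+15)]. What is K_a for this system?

No free integrators in G(s): this is a type 0 system.
K_a = lim_{s→0} s^2·G(s) = 0 (the extra factor of s kills the finite limit).

0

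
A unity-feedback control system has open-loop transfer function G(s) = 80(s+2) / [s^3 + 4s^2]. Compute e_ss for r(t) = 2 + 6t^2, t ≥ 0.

0.3

Factoring s^2 from the denominator leaves a polynomial with constant term 4, so the system is type 2. Taking each input component in turn:
  • 2: tracked with zero error.
  • 6t^2: e_ss = 12/K_a with K_a=40 → 0.3.
Total e_ss = 0.3.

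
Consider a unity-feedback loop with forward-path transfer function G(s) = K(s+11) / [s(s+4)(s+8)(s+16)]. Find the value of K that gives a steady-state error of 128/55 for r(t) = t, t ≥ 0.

System type = 1 (one pole at s=0).
K_v = lim_{s→0} s·G(s) = K·11 / (4·8·16) = (11/512)·K.
e_ss = 1/K_v = 128/55 ⇒ K_v = 55/128 ⇒ K = (55/128)/(11/512) = 20.

20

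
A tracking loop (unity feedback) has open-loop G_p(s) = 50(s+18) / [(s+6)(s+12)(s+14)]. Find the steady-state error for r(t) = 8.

224/53

The open loop has no poles at the origin → type 0 system.
K_p = lim_{s→0} G_p(s) = 50·18 / (6·12·14) = 25/28.
e_ss = 8/(1 + K_p) = 8/(53/28) = 224/53.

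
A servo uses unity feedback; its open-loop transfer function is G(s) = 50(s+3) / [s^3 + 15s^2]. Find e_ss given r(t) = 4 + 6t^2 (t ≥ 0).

Factoring s^2 from the denominator leaves a polynomial with constant term 15, so the system is type 2. Taking each input component in turn:
  • 4: tracked with zero error.
  • 6t^2: e_ss = 12/K_a with K_a=10 → 1.2.
Total e_ss = 1.2.

1.2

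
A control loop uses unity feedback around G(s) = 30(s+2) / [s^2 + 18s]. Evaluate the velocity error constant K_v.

10/3

Factoring s from the denominator leaves a polynomial with constant term 18, so the system is type 1.
K_v = lim_{s→0} s·G(s) = 30·2 / 18 = 10/3.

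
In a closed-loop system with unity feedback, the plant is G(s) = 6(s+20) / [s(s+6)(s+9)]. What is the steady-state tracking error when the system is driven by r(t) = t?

0.45

System type = 1 (one pole at s=0).
K_v = lim_{s→0} s·G(s) = 6·20 / (6·9) = 20/9.
e_ss = 1/K_v = 1/(20/9) = 0.45.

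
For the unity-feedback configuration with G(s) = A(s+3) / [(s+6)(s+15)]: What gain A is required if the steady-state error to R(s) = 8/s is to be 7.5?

2

G(s) has no factors of s in the denominator, so the system is type 0.
K_p = lim_{s→0} G(s) = A·3 / (6·15) = (1/30)·A.
e_ss = 8/(1 + K_p) = 7.5 ⇒ 1 + (1/30)·A = 16/15 ⇒ A = 2.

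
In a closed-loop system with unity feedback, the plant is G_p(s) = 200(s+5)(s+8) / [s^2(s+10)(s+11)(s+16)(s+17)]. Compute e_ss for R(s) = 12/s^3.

44.88

Two free integrators in G_p(s): this is a type 2 system.
K_a = lim_{s→0} s^2·G_p(s) = 200·5·8 / (10·11·16·17) = 50/187.
r(t) = 6t^2 gives R(s) = 12/s^3.
e_ss = 12/K_a = 12/(50/187) = 44.88.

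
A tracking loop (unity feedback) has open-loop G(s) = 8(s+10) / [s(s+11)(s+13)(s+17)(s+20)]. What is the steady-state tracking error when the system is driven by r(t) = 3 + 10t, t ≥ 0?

G(s) has one factor of s in the denominator, so the system is type 1. Treating each term separately:
  • 3: tracked with zero error.
  • 10t: e_ss = 10/K_v with K_v=4/2431 → 6077.5.
Total e_ss = 6077.5.

6077.5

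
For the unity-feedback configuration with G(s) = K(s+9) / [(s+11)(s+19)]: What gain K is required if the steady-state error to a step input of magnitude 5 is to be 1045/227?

2

No free integrators in G(s): this is a type 0 system.
K_p = lim_{s→0} G(s) = K·9 / (11·19) = (9/209)·K.
e_ss = 5/(1 + K_p) = 1045/227 ⇒ 1 + (9/209)·K = 227/209 ⇒ K = 2.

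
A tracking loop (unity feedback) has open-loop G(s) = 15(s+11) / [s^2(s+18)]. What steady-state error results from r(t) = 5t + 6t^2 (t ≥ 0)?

The open loop has two poles at the origin → type 2 system. By superposition:
  • 5t: tracked with zero error.
  • 6t^2: e_ss = 12/K_a with K_a=55/6 → 72/55.
Total e_ss = 72/55.

72/55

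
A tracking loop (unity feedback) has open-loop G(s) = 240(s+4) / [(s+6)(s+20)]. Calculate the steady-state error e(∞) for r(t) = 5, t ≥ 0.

G(s) has no factors of s in the denominator, so the system is type 0.
K_p = lim_{s→0} G(s) = 240·4 / (6·20) = 8.
e_ss = 5/(1 + K_p) = 5/9.

5/9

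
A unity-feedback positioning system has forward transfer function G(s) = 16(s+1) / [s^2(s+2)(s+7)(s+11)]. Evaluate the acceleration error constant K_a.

8/77

System type = 2 (two poles at s=0).
K_a = lim_{s→0} s^2·G(s) = 16·1 / (2·7·11) = 8/77.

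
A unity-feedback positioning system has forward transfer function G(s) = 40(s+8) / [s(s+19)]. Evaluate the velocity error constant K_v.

G(s) has one factor of s in the denominator, so the system is type 1.
K_v = lim_{s→0} s·G(s) = 40·8 / (19) = 320/19.

320/19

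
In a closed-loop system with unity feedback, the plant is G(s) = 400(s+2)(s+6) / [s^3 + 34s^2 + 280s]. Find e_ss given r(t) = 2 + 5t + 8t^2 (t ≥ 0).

Lowest-order denominator term is 280s, so the open loop has 1 pole at the origin → type 1 system. By superposition:
  • 2: tracked with zero error.
  • 5t: e_ss = 5/K_v with K_v=120/7 → 7/24.
  • 8t^2: a type-1 system cannot track it, e_ss → ∞.
The unbounded component dominates.

infinity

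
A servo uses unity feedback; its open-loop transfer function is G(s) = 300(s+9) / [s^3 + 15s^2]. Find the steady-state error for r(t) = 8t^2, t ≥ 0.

4/45

Lowest-order denominator term is 15s^2, so the open loop has 2 poles at the origin → type 2 system.
K_a = lim_{s→0} s^2·G(s) = 300·9 / 15 = 180.
r(t) = 8t^2 gives R(s) = 16/s^3.
e_ss = 16/K_a = 16/180 = 4/45.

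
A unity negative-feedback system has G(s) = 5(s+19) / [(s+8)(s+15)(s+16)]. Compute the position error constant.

No free integrators in G(s): this is a type 0 system.
K_p = lim_{s→0} G(s) = 5·19 / (8·15·16) = 19/384.

19/384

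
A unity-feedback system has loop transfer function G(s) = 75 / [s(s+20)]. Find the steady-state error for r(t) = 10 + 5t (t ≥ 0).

System type = 1 (one pole at s=0). Taking each input component in turn:
  • 10: tracked with zero error.
  • 5t: e_ss = 5/K_v with K_v=3.75 → 4/3.
Total e_ss = 4/3.

4/3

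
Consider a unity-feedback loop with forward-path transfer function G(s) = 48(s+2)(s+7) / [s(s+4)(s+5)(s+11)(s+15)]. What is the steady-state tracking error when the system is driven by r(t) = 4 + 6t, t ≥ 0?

The open loop has one pole at the origin → type 1 system. Taking each input component in turn:
  • 4: tracked with zero error.
  • 6t: e_ss = 6/K_v with K_v=56/275 → 825/28.
Total e_ss = 825/28.

825/28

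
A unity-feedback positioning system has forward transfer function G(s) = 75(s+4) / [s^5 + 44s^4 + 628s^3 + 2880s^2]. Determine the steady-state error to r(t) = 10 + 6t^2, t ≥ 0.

115.2

Factoring s^2 from the denominator leaves a polynomial with constant term 2880, so the system is type 2. By superposition:
  • 10: tracked with zero error.
  • 6t^2: e_ss = 12/K_a with K_a=5/48 → 115.2.
Total e_ss = 115.2.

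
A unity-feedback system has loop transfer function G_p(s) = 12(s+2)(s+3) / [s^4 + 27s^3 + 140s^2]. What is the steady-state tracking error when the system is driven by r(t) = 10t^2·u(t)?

Factoring s^2 from the denominator leaves a polynomial with constant term 140, so the system is type 2.
K_a = lim_{s→0} s^2·G_p(s) = 12·2·3 / 140 = 18/35.
r(t) = 10t^2 gives R(s) = 20/s^3.
e_ss = 20/K_a = 20/(18/35) = 350/9.

350/9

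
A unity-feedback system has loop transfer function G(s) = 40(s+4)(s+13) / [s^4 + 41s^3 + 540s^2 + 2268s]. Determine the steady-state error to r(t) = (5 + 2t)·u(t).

Lowest-order denominator term is 2268s, so the open loop has 1 pole at the origin → type 1 system. By superposition:
  • 5: tracked with zero error.
  • 2t: e_ss = 2/K_v with K_v=520/567 → 567/260.
Total e_ss = 567/260.

567/260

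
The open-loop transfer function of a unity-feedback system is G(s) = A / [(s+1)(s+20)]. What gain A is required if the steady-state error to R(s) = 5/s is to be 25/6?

G(s) has no factors of s in the denominator, so the system is type 0.
K_p = lim_{s→0} G(s) = A / (1·20) = 0.05·A.
e_ss = 5/(1 + K_p) = 25/6 ⇒ 1 + 0.05·A = 1.2 ⇒ A = 4.

4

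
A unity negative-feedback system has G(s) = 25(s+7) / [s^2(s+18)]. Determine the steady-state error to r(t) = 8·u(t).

The open loop has two poles at the origin → type 2 system.
K_p = ∞ for a type-2 system; e_ss to a step is zero.

0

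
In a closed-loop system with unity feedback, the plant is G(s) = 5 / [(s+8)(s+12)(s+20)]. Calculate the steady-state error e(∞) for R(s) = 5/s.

The open loop has no poles at the origin → type 0 system.
K_p = lim_{s→0} G(s) = 5 / (8·12·20) = 1/384.
e_ss = 5/(1 + K_p) = 5/(385/384) = 384/77.

384/77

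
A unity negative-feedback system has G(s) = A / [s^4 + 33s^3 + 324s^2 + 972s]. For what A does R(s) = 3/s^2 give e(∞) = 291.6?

Lowest-order denominator term is 972s, so the open loop has 1 pole at the origin → type 1 system.
K_v = lim_{s→0} s·G(s) = A / 972 = (1/972)·A.
e_ss = 3/K_v = 291.6 ⇒ K_v = 5/486 ⇒ A = (5/486)/(1/972) = 10.

10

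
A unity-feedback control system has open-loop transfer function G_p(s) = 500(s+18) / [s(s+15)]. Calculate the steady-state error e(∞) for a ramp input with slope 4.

G_p(s) has one factor of s in the denominator, so the system is type 1.
K_v = lim_{s→0} s·G_p(s) = 500·18 / (15) = 600.
e_ss = 4/K_v = 4/600 = 1/150.

1/150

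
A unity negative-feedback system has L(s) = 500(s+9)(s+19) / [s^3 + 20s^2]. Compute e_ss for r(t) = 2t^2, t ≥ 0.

Factoring s^2 from the denominator leaves a polynomial with constant term 20, so the system is type 2.
K_a = lim_{s→0} s^2·L(s) = 500·9·19 / 20 = 4275.
r(t) = 2t^2 gives R(s) = 4/s^3.
e_ss = 4/K_a = 4/4275.

4/4275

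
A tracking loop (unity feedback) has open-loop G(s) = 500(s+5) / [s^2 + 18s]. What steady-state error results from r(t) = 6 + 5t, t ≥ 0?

0.036

Lowest-order denominator term is 18s, so the open loop has 1 pole at the origin → type 1 system. Treating each term separately:
  • 6: tracked with zero error.
  • 5t: e_ss = 5/K_v with K_v=1250/9 → 0.036.
Total e_ss = 0.036.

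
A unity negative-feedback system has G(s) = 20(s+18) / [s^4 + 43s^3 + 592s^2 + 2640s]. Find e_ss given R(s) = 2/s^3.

infinity

The denominator has no term below 2640s — 1 pole at s=0, type 1.
For a type-1 system K_a = 0, so e_ss to a parabolic input is unbounded.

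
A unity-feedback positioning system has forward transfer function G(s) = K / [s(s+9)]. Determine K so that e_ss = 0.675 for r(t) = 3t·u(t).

40

G(s) has one factor of s in the denominator, so the system is type 1.
K_v = lim_{s→0} s·G(s) = K / (9) = (1/9)·K.
e_ss = 3/K_v = 0.675 ⇒ K_v = 40/9 ⇒ K = (40/9)/(1/9) = 40.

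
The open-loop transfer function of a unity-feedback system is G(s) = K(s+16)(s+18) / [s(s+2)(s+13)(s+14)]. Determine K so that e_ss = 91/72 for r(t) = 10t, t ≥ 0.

System type = 1 (one pole at s=0).
K_v = lim_{s→0} s·G(s) = K·16·18 / (2·13·14) = (72/91)·K.
e_ss = 10/K_v = 91/72 ⇒ K_v = 720/91 ⇒ K = (720/91)/(72/91) = 10.

10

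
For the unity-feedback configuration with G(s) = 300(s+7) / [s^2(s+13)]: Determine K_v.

K_v = lim_{s→0} s·G(s); with 2 poles at the origin the limit diverges, so K_v = ∞.

infinity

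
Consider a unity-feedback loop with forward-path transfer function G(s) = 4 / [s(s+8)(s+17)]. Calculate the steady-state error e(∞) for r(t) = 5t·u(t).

G(s) has one factor of s in the denominator, so the system is type 1.
K_v = lim_{s→0} s·G(s) = 4 / (8·17) = 1/34.
e_ss = 5/K_v = 5/(1/34) = 170.

170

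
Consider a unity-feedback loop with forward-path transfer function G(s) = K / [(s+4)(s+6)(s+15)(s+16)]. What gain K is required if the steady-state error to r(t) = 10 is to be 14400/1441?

4

No free integrators in G(s): this is a type 0 system.
K_p = lim_{s→0} G(s) = K / (4·6·15·16) = (1/5760)·K.
e_ss = 10/(1 + K_p) = 14400/1441 ⇒ 1 + (1/5760)·K = 1441/1440 ⇒ K = 4.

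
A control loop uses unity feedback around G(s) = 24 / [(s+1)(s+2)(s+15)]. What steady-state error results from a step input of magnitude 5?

25/9

System type = 0 (no poles at s=0).
K_p = lim_{s→0} G(s) = 24 / (1·2·15) = 0.8.
e_ss = 5/(1 + K_p) = 5/1.8 = 25/9.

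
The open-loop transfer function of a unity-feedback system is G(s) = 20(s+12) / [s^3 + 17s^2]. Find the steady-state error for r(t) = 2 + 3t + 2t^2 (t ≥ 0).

Lowest-order denominator term is 17s^2, so the open loop has 2 poles at the origin → type 2 system. Treating each term separately:
  • 2: tracked with zero error.
  • 3t: tracked with zero error.
  • 2t^2: e_ss = 4/K_a with K_a=240/17 → 17/60.
Total e_ss = 17/60.

17/60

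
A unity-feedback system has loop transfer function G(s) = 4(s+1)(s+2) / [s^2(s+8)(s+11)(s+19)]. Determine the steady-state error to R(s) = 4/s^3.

The open loop has two poles at the origin → type 2 system.
K_a = lim_{s→0} s^2·G(s) = 4·1·2 / (8·11·19) = 1/209.
r(t) = 2t^2 gives R(s) = 4/s^3.
e_ss = 4/K_a = 4/(1/209) = 836.

836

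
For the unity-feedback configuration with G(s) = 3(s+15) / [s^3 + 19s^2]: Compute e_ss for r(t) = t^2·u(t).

The denominator has no term below 19s^2 — 2 poles at s=0, type 2.
K_a = lim_{s→0} s^2·G(s) = 3·15 / 19 = 45/19.
r(t) = t^2 gives R(s) = 2/s^3.
e_ss = 2/K_a = 2/(45/19) = 38/45.

38/45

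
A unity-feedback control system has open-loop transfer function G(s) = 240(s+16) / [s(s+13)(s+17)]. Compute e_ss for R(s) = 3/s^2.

System type = 1 (one pole at s=0).
K_v = lim_{s→0} s·G(s) = 240·16 / (13·17) = 3840/221.
e_ss = 3/K_v = 3/(3840/221) = 221/1280.

221/1280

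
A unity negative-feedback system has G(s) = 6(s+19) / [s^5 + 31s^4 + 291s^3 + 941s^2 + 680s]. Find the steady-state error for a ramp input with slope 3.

Lowest-order denominator term is 680s, so the open loop has 1 pole at the origin → type 1 system.
K_v = lim_{s→0} s·G(s) = 6·19 / 680 = 57/340.
e_ss = 3/K_v = 3/(57/340) = 340/19.

340/19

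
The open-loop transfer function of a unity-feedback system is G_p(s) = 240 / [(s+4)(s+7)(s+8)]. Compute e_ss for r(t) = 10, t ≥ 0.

140/29

System type = 0 (no poles at s=0).
K_p = lim_{s→0} G_p(s) = 240 / (4·7·8) = 15/14.
e_ss = 10/(1 + K_p) = 10/(29/14) = 140/29.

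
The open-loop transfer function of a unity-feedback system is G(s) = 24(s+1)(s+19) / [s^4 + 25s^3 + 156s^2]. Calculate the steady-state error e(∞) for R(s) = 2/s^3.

Factoring s^2 from the denominator leaves a polynomial with constant term 156, so the system is type 2.
K_a = lim_{s→0} s^2·G(s) = 24·1·19 / 156 = 38/13.
r(t) = t^2 gives R(s) = 2/s^3.
e_ss = 2/K_a = 2/(38/13) = 13/19.

13/19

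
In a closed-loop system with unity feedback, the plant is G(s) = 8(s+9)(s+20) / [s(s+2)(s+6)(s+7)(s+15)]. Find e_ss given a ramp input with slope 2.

One free integrator in G(s): this is a type 1 system.
K_v = lim_{s→0} s·G(s) = 8·9·20 / (2·6·7·15) = 8/7.
e_ss = 2/K_v = 2/(8/7) = 1.75.

1.75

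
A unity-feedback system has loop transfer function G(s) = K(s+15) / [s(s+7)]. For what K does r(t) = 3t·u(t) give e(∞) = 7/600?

The open loop has one pole at the origin → type 1 system.
K_v = lim_{s→0} s·G(s) = K·15 / (7) = (15/7)·K.
e_ss = 3/K_v = 7/600 ⇒ K_v = 1800/7 ⇒ K = (1800/7)/(15/7) = 120.

120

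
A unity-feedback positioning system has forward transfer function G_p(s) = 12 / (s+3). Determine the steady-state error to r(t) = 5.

1

The open loop has no poles at the origin → type 0 system.
K_p = lim_{s→0} G_p(s) = 12 / (3) = 4.
e_ss = 5/(1 + K_p) = 5/5 = 1.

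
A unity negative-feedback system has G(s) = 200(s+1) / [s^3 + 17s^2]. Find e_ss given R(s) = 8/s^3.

Lowest-order denominator term is 17s^2, so the open loop has 2 poles at the origin → type 2 system.
K_a = lim_{s→0} s^2·G(s) = 200·1 / 17 = 200/17.
r(t) = 4t^2 gives R(s) = 8/s^3.
e_ss = 8/K_a = 8/(200/17) = 0.68.

0.68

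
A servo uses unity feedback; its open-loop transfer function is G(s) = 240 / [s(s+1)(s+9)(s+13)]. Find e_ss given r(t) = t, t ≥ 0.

0.4875

One free integrator in G(s): this is a type 1 system.
K_v = lim_{s→0} s·G(s) = 240 / (1·9·13) = 80/39.
e_ss = 1/K_v = 1/(80/39) = 0.4875.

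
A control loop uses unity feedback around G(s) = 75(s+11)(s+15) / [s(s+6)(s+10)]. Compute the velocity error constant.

206.25

One free integrator in G(s): this is a type 1 system.
K_v = lim_{s→0} s·G(s) = 75·11·15 / (6·10) = 206.25.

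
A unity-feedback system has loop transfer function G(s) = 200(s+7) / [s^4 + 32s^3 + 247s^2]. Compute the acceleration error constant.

Factoring s^2 from the denominator leaves a polynomial with constant term 247, so the system is type 2.
K_a = lim_{s→0} s^2·G(s) = 200·7 / 247 = 1400/247.

1400/247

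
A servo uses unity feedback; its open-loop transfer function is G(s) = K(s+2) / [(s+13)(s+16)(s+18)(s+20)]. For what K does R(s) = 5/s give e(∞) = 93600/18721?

2

System type = 0 (no poles at s=0).
K_p = lim_{s→0} G(s) = K·2 / (13·16·18·20) = (1/37440)·K.
e_ss = 5/(1 + K_p) = 93600/18721 ⇒ 1 + (1/37440)·K = 18721/18720 ⇒ K = 2.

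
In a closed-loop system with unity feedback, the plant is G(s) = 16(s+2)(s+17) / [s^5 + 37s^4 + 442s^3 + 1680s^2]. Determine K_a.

34/105

Factoring s^2 from the denominator leaves a polynomial with constant term 1680, so the system is type 2.
K_a = lim_{s→0} s^2·G(s) = 16·2·17 / 1680 = 34/105.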